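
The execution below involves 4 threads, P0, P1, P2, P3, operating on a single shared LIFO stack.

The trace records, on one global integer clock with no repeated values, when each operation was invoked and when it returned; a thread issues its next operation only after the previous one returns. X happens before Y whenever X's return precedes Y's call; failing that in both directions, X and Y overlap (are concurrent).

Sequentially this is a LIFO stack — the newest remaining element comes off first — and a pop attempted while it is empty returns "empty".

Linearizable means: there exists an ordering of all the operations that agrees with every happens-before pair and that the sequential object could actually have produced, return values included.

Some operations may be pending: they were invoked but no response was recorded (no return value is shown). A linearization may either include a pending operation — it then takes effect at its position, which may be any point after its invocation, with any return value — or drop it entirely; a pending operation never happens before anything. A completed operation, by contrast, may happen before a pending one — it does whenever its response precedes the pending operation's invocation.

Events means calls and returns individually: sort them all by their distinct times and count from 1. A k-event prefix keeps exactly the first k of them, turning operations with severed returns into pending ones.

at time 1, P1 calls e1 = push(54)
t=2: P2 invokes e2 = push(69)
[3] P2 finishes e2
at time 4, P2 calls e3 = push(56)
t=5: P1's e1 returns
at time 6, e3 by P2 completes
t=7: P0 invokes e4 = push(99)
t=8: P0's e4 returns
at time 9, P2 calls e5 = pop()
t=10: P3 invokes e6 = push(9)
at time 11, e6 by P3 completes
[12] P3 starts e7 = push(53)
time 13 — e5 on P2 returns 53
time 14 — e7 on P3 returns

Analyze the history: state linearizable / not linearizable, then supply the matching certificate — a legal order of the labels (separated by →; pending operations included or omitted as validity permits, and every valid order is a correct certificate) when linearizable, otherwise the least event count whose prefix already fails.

linearizable — witness: e1 → e2 → e3 → e4 → e6 → e7 → e5

step 1: e1 push(54) — stack <54>
step 2: e2 push(69) — stack <54,69>
step 3: e3 push(56) — stack <54,69,56>
step 4: e4 push(99) — stack <54,69,56,99>
step 5: e6 push(9) — stack <54,69,56,99,9>
step 6: e7 push(53) — stack <54,69,56,99,9,53>
step 7: e5 pop() → 53 — stack <54,69,56,99,9>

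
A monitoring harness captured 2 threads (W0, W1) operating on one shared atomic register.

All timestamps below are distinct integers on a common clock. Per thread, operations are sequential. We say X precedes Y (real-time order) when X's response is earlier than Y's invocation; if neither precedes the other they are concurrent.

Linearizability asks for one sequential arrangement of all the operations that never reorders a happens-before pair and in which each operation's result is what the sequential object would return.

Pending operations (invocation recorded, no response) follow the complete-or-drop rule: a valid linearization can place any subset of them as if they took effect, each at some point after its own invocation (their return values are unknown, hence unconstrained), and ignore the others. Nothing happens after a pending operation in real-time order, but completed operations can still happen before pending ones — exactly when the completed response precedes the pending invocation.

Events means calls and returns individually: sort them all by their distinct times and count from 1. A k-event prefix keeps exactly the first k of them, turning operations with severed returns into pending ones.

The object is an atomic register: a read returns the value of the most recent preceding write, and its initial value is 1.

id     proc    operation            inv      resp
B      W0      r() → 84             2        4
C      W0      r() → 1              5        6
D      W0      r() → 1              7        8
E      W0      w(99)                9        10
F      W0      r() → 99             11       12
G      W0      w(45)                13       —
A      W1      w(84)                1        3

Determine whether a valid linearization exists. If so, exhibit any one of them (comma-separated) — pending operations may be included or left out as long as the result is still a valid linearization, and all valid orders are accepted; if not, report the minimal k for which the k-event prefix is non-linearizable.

through event 5 a valid linearization exists; event 6 (C responding at time 6) ends that
every one of the 2 real-time-consistent orders over 3 completed atomic register ops fails the sequential spec
for example A, B, C fails at step 3: C r() → 1 is not legal there
for example B, A, C fails at step 1: B r() → 84 is not legal there

not linearizable — minimal violating prefix: 6 events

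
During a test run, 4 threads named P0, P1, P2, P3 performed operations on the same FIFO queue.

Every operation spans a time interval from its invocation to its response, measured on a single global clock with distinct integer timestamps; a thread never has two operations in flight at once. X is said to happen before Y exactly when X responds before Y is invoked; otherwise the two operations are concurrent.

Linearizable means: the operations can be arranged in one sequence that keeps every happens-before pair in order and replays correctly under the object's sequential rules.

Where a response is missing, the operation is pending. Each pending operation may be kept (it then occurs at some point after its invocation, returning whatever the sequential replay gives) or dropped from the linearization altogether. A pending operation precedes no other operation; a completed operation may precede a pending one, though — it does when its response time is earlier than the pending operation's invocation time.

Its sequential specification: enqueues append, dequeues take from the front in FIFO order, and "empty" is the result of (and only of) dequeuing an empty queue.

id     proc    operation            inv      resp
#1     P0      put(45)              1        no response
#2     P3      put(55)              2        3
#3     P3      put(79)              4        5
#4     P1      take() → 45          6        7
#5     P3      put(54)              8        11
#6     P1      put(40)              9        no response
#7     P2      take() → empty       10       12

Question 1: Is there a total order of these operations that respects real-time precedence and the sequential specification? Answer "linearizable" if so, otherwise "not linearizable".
not linearizable

through event 11 a valid linearization exists; event 12 (#7 responding at time 12) ends that
5 completed operations, 2 real-time-consistent orders — every FIFO queue replay fails
completion choices over the 2 pending operations (#1, #6) were checked; none helps
for example #2, #3, #4, #5, #7 (pending dropped) fails at step 3: #4 take() → 45 is not legal there
for example #2, #3, #4, #7, #5 (pending dropped) fails at step 3: #4 take() → 45 is not legal there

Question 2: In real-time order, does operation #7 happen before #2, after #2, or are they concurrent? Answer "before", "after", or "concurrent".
after

#7 spans [10,12], #2 spans [2,3]
resp(#2)=3 < inv(#7)=10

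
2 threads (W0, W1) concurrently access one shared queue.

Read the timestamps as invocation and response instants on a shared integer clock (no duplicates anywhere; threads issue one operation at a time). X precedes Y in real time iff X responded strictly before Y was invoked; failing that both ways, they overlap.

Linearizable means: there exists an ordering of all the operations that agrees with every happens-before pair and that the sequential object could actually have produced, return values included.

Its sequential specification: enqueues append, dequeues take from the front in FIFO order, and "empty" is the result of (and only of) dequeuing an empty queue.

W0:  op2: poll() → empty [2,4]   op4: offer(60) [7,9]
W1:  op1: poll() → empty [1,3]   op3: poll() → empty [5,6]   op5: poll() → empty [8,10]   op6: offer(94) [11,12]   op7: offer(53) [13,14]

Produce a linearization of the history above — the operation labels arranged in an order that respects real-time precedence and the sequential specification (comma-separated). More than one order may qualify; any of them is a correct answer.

op1, op2, op3, op5, op4, op6, op7

step 1: op1 poll() → empty — queue <>
step 2: op2 poll() → empty — queue <>
step 3: op3 poll() → empty — queue <>
step 4: op5 poll() → empty — queue <>
step 5: op4 offer(60) — queue <60>
step 6: op6 offer(94) — queue <60,94>
step 7: op7 offer(53) — queue <60,94,53>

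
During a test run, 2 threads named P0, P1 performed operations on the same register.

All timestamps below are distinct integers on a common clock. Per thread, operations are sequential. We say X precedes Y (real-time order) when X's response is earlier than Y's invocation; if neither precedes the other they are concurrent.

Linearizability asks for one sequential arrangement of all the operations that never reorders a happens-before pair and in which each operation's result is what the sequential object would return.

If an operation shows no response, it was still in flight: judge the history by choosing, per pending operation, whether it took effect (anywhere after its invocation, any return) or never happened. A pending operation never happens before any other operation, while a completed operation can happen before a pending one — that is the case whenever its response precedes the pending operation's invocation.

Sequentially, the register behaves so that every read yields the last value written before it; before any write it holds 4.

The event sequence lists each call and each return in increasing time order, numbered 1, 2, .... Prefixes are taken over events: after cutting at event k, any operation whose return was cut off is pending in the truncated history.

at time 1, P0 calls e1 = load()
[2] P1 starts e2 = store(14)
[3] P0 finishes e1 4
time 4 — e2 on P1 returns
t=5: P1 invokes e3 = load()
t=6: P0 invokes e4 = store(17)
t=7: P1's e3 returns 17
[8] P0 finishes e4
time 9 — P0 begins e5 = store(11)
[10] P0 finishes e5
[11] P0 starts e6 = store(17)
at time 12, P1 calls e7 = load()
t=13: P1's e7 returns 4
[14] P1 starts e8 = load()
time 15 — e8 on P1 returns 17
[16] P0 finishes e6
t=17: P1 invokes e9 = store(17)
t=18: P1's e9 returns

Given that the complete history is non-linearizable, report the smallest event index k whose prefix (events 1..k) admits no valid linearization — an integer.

13

a valid linearization of events 1..12 exists, for instance e1, e2, e4, e3, e5:
after step 1 (e1 load() → 4): value 4
after step 2 (e2 store(14)): value 14
after step 3 (e4 store(17)): value 17
after step 4 (e3 load() → 17): value 17
after step 5 (e5 store(11)): value 11
event 13 — e7's response, time 13 — after it, nothing linearizes
including or dropping the 1 pending operation (e6) in any combination fails
take e1, e2, e3, e4, e5, e7 (pending dropped): step 3 already fails, because e3 load() → 17 cannot occur there
take e1, e2, e4, e3, e5, e7 (pending dropped): step 6 already fails, because e7 load() → 4 cannot occur there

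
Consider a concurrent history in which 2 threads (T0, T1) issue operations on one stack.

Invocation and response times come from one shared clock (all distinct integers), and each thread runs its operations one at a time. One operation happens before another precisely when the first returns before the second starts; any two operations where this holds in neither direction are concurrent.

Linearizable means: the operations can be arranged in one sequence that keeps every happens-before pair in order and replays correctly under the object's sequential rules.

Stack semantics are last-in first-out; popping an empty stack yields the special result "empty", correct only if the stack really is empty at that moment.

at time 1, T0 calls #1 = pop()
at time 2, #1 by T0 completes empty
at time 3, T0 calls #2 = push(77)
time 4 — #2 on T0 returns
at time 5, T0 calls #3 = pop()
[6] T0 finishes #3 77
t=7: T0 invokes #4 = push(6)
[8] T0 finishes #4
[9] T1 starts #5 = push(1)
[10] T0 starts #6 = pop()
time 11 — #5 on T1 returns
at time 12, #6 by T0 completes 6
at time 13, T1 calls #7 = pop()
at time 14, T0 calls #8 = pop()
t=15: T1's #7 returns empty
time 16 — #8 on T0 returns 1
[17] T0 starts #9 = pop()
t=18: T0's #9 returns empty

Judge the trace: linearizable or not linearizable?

witness order: #1, #2, #3, #4, #6, #5, #8, #7, #9
step 1: #1 pop() → empty — stack <>
step 2: #2 push(77) — stack <77>
step 3: #3 pop() → 77 — stack <>
step 4: #4 push(6) — stack <6>
step 5: #6 pop() → 6 — stack <>
step 6: #5 push(1) — stack <1>
step 7: #8 pop() → 1 — stack <>
step 8: #7 pop() → empty — stack <>
step 9: #9 pop() → empty — stack <>

linearizable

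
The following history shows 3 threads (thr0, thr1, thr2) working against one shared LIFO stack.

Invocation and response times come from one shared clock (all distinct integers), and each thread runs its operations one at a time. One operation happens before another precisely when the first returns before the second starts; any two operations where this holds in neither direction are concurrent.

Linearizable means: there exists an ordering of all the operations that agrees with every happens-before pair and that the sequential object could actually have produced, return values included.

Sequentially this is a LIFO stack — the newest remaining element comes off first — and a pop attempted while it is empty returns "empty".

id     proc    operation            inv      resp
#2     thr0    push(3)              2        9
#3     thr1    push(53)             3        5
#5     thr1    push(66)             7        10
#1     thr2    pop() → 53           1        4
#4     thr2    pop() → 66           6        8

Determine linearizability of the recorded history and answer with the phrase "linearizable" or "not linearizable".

linearizable

witness order: #2, #3, #1, #5, #4
step 1: #2 push(3) — stack <3>
step 2: #3 push(53) — stack <3,53>
step 3: #1 pop() → 53 — stack <3>
step 4: #5 push(66) — stack <3,66>
step 5: #4 pop() → 66 — stack <3>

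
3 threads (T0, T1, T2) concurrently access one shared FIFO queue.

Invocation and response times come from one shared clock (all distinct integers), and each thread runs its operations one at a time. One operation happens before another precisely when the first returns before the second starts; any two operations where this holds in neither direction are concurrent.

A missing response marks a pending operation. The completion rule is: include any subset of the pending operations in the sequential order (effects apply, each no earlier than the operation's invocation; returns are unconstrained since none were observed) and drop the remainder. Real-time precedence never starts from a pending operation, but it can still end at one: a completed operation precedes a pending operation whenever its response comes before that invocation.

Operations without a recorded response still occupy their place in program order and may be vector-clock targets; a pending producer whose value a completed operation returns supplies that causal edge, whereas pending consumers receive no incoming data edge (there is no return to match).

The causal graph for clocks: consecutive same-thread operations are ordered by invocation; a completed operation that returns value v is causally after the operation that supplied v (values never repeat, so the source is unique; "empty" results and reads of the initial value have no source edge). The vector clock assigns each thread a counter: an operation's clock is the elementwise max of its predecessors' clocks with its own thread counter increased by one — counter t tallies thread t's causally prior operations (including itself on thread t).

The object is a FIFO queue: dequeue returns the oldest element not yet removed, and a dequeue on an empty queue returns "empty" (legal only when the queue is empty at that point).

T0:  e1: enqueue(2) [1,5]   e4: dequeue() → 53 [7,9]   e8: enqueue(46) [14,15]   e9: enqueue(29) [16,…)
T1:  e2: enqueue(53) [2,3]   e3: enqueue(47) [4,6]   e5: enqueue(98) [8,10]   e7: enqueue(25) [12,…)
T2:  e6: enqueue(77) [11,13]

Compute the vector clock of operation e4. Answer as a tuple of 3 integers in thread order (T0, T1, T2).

(2, 1, 0)

VC(e6, invoked at 11): no causal predecessors; +1 on T2 → (0, 0, 1)
VC(e2, invoked at 2): no causal predecessors; +1 on T1 → (0, 1, 0)
VC(e1, invoked at 1): no causal predecessors; +1 on T0 → (1, 0, 0)
from VC(e2)=(0, 1, 0), e3 (invoked 4) maxes components and bumps T1 → (0, 2, 0)
from VC(e3)=(0, 2, 0), e5 (invoked 8) maxes components and bumps T1 → (0, 3, 0)
from VC(e1)=(1, 0, 0), VC(e2)=(0, 1, 0), e4 (invoked 7) maxes components and bumps T0 → (2, 1, 0)
from VC(e5)=(0, 3, 0), e7 (invoked 12) maxes components and bumps T1 → (0, 4, 0)
from VC(e4)=(2, 1, 0), e8 (invoked 14) maxes components and bumps T0 → (3, 1, 0)
from VC(e8)=(3, 1, 0), e9 (invoked 16) maxes components and bumps T0 → (4, 1, 0)
target: VC(e4) = (2, 1, 0)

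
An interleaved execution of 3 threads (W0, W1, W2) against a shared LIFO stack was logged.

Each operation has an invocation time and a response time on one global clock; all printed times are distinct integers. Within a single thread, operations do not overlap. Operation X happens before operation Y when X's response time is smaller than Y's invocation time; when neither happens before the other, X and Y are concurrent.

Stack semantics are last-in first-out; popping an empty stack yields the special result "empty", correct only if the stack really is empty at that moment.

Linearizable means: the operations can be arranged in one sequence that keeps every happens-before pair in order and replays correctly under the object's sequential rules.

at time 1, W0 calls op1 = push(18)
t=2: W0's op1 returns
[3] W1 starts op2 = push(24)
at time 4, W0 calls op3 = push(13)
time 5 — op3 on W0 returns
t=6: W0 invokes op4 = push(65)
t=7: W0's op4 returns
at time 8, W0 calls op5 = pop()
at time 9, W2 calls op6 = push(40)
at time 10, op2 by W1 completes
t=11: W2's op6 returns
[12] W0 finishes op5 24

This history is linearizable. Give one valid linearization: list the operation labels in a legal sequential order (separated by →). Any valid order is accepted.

op1 → op3 → op4 → op2 → op5 → op6

1. op1 push(18), leaving stack <18>
2. op3 push(13), leaving stack <18,13>
3. op4 push(65), leaving stack <18,13,65>
4. op2 push(24), leaving stack <18,13,65,24>
5. op5 pop() → 24, leaving stack <18,13,65>
6. op6 push(40), leaving stack <18,13,65,40>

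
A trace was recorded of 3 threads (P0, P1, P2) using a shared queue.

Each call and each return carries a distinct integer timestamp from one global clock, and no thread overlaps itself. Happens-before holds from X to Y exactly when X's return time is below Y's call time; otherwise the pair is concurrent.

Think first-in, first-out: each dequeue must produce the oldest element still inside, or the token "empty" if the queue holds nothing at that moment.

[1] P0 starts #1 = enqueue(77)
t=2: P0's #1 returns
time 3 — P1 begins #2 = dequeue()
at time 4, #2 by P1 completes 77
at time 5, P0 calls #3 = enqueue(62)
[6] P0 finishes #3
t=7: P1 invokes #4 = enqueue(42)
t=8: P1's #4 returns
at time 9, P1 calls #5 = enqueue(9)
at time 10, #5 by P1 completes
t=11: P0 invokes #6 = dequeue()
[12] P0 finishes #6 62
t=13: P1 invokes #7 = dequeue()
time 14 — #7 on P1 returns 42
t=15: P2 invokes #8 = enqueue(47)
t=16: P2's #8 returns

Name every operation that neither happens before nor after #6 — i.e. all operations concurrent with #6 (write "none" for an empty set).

#6 runs from 11 to 12; window-overlapping ops are concurrent
#1 [1,2]: before
#2 [3,4]: before
#3 [5,6]: before
#4 [7,8]: before
#5 [9,10]: before
#7 [13,14]: after
#8 [15,16]: after

none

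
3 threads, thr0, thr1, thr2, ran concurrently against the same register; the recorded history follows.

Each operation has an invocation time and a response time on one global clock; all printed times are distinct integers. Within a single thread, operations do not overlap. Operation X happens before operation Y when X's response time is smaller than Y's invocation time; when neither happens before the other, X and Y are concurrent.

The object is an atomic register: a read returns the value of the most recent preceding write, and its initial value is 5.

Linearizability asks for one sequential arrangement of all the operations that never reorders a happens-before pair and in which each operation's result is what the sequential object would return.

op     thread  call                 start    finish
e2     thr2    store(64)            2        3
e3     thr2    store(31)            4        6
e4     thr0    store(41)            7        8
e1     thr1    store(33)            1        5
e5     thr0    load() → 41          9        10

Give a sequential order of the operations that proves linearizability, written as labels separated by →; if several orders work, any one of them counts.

1. e1 store(33), leaving value 33
2. e2 store(64), leaving value 64
3. e3 store(31), leaving value 31
4. e4 store(41), leaving value 41
5. e5 load() → 41, leaving value 41

e1 → e2 → e3 → e4 → e5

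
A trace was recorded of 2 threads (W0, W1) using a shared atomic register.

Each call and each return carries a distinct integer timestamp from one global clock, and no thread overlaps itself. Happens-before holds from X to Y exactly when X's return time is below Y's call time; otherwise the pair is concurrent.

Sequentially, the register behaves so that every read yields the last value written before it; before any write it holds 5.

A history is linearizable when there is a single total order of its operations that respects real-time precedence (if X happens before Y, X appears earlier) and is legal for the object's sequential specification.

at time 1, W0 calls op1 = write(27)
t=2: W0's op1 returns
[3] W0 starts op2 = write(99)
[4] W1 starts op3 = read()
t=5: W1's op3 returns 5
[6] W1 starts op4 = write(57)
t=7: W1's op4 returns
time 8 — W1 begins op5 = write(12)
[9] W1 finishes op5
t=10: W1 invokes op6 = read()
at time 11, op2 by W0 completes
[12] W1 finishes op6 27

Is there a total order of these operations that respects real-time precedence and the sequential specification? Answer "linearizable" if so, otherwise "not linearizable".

not linearizable

already the first 5 events (up to op3's response at time 5) admit no linearization; the first 4 still do
exhaustive check: the 2 completed atomic register ops admit one real-time order; illegal
including or dropping the 1 pending operation (op2) in any combination fails
sample order op1, op3 (pending dropped) stalls at step 2 — op3 read() → 5 has no legal effect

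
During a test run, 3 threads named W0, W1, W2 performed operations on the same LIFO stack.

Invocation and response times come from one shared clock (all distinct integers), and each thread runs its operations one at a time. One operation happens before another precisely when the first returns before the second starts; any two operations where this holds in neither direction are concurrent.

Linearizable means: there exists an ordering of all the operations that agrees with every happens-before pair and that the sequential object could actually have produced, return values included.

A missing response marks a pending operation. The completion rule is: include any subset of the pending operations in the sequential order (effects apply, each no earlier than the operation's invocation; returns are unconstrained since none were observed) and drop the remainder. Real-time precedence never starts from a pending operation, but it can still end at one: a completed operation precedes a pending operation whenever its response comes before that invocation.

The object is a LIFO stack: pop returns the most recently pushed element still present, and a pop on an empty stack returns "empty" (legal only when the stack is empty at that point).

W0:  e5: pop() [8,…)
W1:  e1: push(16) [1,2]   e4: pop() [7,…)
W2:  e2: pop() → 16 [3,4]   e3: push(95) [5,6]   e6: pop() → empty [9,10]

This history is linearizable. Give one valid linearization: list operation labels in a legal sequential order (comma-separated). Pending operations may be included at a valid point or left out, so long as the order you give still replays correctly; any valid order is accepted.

after step 1 (e1 push(16)): stack <16>
after step 2 (e2 pop() → 16): stack <>
after step 3 (e3 push(95)): stack <95>
after step 4 (e4 pop() (pending, included)): stack <>
after step 5 (e5 pop() (pending, included)): stack <>
after step 6 (e6 pop() → empty): stack <>

e1, e2, e3, e4, e5, e6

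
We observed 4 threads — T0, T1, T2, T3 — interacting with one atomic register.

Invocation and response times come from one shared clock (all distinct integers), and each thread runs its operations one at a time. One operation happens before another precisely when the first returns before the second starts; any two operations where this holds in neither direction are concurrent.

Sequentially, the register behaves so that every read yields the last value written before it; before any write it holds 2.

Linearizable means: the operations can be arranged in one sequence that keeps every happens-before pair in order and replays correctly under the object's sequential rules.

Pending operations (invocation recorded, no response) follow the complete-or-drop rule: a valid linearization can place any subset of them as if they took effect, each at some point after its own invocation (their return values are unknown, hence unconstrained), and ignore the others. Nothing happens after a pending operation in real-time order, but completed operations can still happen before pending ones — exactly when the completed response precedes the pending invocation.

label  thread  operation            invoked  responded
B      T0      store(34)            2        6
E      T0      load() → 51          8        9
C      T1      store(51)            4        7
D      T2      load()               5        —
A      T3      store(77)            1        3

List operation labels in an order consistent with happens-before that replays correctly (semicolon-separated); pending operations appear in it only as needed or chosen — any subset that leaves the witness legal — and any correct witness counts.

after step 1 (A store(77)): value 77
after step 2 (B store(34)): value 34
after step 3 (C store(51)): value 51
after step 4 (D load() (pending, included)): value 51
after step 5 (E load() → 51): value 51

A; B; C; D; E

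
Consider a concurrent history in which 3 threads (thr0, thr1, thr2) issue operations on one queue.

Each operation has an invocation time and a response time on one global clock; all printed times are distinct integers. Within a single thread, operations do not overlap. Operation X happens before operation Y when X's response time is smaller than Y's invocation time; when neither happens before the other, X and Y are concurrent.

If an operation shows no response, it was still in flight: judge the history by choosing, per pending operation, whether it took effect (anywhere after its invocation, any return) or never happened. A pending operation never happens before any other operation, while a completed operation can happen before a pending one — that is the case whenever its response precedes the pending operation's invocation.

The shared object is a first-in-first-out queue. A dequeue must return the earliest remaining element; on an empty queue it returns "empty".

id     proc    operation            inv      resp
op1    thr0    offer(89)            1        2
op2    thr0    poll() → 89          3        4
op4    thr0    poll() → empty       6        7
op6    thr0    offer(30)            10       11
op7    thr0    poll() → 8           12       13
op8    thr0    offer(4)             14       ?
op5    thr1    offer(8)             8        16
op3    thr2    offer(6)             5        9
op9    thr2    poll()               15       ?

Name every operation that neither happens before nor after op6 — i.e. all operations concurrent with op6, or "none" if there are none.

op5

op6 spans [10,11]; an op avoiding the whole window 10..11 is ordered, any other is concurrent
op1 [1,2]: before
op2 [3,4]: before
op3 [5,9]: before
op4 [6,7]: before
op5 [8,16]: concurrent
op7 [12,13]: after
op8 [14,…): after
op9 [15,…): after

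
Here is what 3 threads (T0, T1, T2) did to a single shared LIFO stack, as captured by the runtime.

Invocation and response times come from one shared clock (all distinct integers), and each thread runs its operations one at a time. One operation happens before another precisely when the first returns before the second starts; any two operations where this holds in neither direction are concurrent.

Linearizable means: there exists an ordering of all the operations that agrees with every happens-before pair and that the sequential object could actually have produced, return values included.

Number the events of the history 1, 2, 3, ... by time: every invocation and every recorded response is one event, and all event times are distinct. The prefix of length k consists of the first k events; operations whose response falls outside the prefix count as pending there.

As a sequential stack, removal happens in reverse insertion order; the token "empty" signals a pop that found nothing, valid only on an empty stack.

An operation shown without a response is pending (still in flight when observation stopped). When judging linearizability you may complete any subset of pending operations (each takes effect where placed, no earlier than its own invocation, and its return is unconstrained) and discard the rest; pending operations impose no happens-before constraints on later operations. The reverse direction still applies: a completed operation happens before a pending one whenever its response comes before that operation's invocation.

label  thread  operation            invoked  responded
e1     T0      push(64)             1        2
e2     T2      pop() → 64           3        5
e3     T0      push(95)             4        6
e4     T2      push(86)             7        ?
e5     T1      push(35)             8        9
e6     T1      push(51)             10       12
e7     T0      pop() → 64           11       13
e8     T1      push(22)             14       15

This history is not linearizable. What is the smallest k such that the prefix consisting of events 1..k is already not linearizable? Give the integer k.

13

events 1..12 are still linearizable — one witness is e1, e2, e3, e4, e5, e6:
1. e1 push(64), leaving stack <64>
2. e2 pop() → 64, leaving stack <>
3. e3 push(95), leaving stack <95>
4. e4 push(86) (pending, included), leaving stack <95,86>
5. e5 push(35), leaving stack <95,86,35>
6. e6 push(51), leaving stack <95,86,35,51>
adding event 13 (e7 responds at 13) leaves no legal real-time order
no escape via the 1 pending operation (e4): every completion choice fails
one such order, e1, e2, e3, e5, e6, e7 (pending dropped), breaks at step 6 where e7 pop() → 64 is illegal
one such order, e1, e2, e3, e5, e7, e6 (pending dropped), breaks at step 5 where e7 pop() → 64 is illegal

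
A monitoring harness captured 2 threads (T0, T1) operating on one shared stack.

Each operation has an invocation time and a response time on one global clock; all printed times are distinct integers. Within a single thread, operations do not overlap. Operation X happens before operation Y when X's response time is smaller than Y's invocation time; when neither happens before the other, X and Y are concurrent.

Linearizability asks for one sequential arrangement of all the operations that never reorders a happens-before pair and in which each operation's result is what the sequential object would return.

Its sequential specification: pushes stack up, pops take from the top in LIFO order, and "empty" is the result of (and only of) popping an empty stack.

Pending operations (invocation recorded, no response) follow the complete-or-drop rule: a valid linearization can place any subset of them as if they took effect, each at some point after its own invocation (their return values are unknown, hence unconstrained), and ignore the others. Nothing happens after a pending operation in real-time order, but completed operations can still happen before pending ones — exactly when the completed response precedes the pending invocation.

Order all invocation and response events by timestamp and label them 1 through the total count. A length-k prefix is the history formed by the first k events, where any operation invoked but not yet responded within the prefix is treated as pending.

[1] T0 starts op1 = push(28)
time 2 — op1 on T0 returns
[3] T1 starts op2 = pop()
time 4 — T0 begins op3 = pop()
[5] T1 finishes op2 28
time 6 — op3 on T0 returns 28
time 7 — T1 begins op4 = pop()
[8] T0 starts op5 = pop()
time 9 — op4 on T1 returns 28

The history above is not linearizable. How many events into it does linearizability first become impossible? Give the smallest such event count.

6

events 1..5 are linearizable; a witness order is op1, op2:
after step 1 (op1 push(28)): stack <28>
after step 2 (op2 pop() → 28): stack <>
at event 6 (op3's time-6 response) nothing linearizes any more
e.g. op1, op2, op3: illegal at step 3, since op3 pop() → 28 cannot apply there
e.g. op1, op3, op2: illegal at step 3, since op2 pop() → 28 cannot apply there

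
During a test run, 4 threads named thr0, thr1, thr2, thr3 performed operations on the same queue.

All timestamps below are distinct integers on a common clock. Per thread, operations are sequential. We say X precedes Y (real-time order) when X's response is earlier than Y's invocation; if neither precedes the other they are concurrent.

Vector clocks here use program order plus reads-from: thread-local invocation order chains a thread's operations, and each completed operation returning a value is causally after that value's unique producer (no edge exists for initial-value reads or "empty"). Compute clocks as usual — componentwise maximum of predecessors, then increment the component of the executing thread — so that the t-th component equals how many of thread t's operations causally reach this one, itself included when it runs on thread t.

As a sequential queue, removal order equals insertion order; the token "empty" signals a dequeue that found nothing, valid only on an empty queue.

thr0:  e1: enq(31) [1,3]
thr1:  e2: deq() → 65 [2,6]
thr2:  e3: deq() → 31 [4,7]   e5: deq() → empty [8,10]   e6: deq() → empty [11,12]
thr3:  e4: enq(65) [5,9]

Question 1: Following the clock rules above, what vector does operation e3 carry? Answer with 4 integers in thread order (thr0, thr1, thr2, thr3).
(1, 0, 1, 0)

invoked at 5, e4 has no predecessors; its own thr3 bump gives (0, 0, 0, 1)
invoked at 1, e1 has no predecessors; its own thr0 bump gives (1, 0, 0, 0)
e2, invoked 2, takes VC(e4)=(0, 0, 0, 1) under max, adds 1 for thr1 → (0, 1, 0, 1)
e3, invoked 4, takes VC(e1)=(1, 0, 0, 0) under max, adds 1 for thr2 → (1, 0, 1, 0)
e5, invoked 8, takes VC(e3)=(1, 0, 1, 0) under max, adds 1 for thr2 → (1, 0, 2, 0)
e6, invoked 11, takes VC(e5)=(1, 0, 2, 0) under max, adds 1 for thr2 → (1, 0, 3, 0)
target: VC(e3) = (1, 0, 1, 0)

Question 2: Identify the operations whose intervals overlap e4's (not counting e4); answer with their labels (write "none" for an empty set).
e2, e3, e5

e4 spans [5,9]: anything still running between times 5 and 9 counts as concurrent
e1 [1,3]: before
e2 [2,6]: concurrent
e3 [4,7]: concurrent
e5 [8,10]: concurrent
e6 [11,12]: after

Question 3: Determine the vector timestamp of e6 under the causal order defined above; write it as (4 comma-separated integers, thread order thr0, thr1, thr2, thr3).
(1, 0, 3, 0)

root op e4, invoked 5: fresh clock plus thr3's own tick → (0, 0, 0, 1)
root op e1, invoked 1: fresh clock plus thr0's own tick → (1, 0, 0, 0)
merge at e2 (invoked 2): VC(e4)=(0, 0, 0, 1), own-thread bump on thr1 → (0, 1, 0, 1)
merge at e3 (invoked 4): VC(e1)=(1, 0, 0, 0), own-thread bump on thr2 → (1, 0, 1, 0)
merge at e5 (invoked 8): VC(e3)=(1, 0, 1, 0), own-thread bump on thr2 → (1, 0, 2, 0)
merge at e6 (invoked 11): VC(e5)=(1, 0, 2, 0), own-thread bump on thr2 → (1, 0, 3, 0)
target: VC(e6) = (1, 0, 3, 0)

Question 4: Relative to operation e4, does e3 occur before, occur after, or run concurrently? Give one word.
concurrent

e3 spans [4,7], e4 spans [5,9]
the intervals overlap in both directions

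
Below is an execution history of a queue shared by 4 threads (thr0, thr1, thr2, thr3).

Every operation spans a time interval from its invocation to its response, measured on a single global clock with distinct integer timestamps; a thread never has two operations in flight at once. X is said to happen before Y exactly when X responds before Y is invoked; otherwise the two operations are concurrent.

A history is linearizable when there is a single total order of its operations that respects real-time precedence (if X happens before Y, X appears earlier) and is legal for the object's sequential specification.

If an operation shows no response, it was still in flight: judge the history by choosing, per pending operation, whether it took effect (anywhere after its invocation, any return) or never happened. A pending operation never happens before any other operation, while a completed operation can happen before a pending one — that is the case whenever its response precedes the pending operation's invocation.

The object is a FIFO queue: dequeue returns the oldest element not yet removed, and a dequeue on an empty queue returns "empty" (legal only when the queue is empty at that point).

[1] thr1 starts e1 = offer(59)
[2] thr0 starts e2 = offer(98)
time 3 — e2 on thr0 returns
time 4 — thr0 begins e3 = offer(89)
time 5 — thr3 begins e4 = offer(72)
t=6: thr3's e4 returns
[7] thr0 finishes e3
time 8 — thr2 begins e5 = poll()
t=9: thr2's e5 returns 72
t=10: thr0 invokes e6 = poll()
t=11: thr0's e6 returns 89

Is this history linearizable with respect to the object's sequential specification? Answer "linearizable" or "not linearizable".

not linearizable

events 1..8 are fine; event 9 — the response of e5 at time 9 — makes the prefix non-linearizable
no legal order exists: 2 real-time-consistent candidates over 4 completed queue operations, all rejected
include/drop combinations of the 1 pending operation (e1) were all tried; none helps
for example e2, e3, e4, e5 (pending dropped) fails at step 4: e5 poll() → 72 is not legal there
for example e2, e4, e3, e5 (pending dropped) fails at step 4: e5 poll() → 72 is not legal there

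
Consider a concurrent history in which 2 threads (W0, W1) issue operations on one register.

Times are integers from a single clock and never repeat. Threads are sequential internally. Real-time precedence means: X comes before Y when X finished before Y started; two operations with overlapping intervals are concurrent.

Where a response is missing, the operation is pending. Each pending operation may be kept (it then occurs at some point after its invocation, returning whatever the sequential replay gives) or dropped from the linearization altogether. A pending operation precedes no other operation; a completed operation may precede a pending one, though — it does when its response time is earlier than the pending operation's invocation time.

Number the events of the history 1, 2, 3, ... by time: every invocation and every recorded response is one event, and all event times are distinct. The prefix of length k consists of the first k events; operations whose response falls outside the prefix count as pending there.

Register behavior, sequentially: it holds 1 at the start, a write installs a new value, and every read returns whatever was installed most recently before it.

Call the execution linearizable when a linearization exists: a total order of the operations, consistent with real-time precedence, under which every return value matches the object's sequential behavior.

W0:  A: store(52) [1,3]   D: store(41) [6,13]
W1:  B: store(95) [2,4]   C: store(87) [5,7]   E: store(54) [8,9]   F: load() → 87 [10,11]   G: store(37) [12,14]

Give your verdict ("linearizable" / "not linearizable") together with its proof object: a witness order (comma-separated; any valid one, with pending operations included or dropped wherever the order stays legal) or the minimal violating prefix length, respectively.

not linearizable — minimal violating prefix: 11 events

already the first 11 events (up to F's response at time 11) admit no linearization; the first 10 still do
no legal order exists: 2 real-time-consistent candidates over 5 completed register operations, all rejected
no escape via the 1 pending operation (D): every completion choice fails
take A, B, C, E, F (pending dropped): step 5 already fails, because F load() → 87 cannot occur there
take B, A, C, E, F (pending dropped): step 5 already fails, because F load() → 87 cannot occur there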